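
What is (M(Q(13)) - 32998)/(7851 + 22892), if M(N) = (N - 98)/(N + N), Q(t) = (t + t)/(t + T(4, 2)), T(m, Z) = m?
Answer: -429384/399659 ≈ -1.0744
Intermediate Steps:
Q(t) = 2*t/(4 + t) (Q(t) = (t + t)/(t + 4) = (2*t)/(4 + t) = 2*t/(4 + t))
M(N) = (-98 + N)/(2*N) (M(N) = (-98 + N)/((2*N)) = (-98 + N)*(1/(2*N)) = (-98 + N)/(2*N))
(M(Q(13)) - 32998)/(7851 + 22892) = ((-98 + 2*13/(4 + 13))/(2*((2*13/(4 + 13)))) - 32998)/(7851 + 22892) = ((-98 + 2*13/17)/(2*((2*13/17))) - 32998)/30743 = ((-98 + 2*13*(1/17))/(2*((2*13*(1/17)))) - 32998)*(1/30743) = ((-98 + 26/17)/(2*(26/17)) - 32998)*(1/30743) = ((½)*(17/26)*(-1640/17) - 32998)*(1/30743) = (-410/13 - 32998)*(1/30743) = -429384/13*1/30743 = -429384/399659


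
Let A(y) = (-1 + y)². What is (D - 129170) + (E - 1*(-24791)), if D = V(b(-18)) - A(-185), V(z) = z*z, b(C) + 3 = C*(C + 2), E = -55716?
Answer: -113466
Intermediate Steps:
b(C) = -3 + C*(2 + C) (b(C) = -3 + C*(C + 2) = -3 + C*(2 + C))
V(z) = z²
D = 46629 (D = (-3 + (-18)² + 2*(-18))² - (-1 - 185)² = (-3 + 324 - 36)² - 1*(-186)² = 285² - 1*34596 = 81225 - 34596 = 46629)
(D - 129170) + (E - 1*(-24791)) = (46629 - 129170) + (-55716 - 1*(-24791)) = -82541 + (-55716 + 24791) = -82541 - 30925 = -113466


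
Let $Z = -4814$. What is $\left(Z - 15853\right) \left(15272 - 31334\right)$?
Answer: $331953354$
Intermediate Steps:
$\left(Z - 15853\right) \left(15272 - 31334\right) = \left(-4814 - 15853\right) \left(15272 - 31334\right) = \left(-20667\right) \left(-16062\right) = 331953354$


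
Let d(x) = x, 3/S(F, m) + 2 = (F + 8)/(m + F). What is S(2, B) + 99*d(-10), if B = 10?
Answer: -6948/7 ≈ -992.57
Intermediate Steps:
S(F, m) = 3/(-2 + (8 + F)/(F + m)) (S(F, m) = 3/(-2 + (F + 8)/(m + F)) = 3/(-2 + (8 + F)/(F + m)))
S(2, B) + 99*d(-10) = 3*(-1*2 - 1*10)/(-8 + 2 + 2*10) + 99*(-10) = 3*(-2 - 10)/(-8 + 2 + 20) - 990 = 3*(-12)/14 - 990 = 3*(1/14)*(-12) - 990 = -18/7 - 990 = -6948/7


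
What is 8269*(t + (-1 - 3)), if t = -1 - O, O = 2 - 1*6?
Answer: -8269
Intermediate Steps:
O = -4 (O = 2 - 6 = -4)
t = 3 (t = -1 - 1*(-4) = -1 + 4 = 3)
8269*(t + (-1 - 3)) = 8269*(3 + (-1 - 3)) = 8269*(3 - 4) = 8269*(-1) = -8269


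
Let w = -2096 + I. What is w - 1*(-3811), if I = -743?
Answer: 972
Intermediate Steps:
w = -2839 (w = -2096 - 743 = -2839)
w - 1*(-3811) = -2839 - 1*(-3811) = -2839 + 3811 = 972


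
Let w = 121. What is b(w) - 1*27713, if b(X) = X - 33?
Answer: -27625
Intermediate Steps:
b(X) = -33 + X
b(w) - 1*27713 = (-33 + 121) - 1*27713 = 88 - 27713 = -27625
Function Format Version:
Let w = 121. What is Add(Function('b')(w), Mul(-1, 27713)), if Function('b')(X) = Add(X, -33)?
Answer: -27625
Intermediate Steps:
Function('b')(X) = Add(-33, X)
Add(Function('b')(w), Mul(-1, 27713)) = Add(Add(-33, 121), Mul(-1, 27713)) = Add(88, -27713) = -27625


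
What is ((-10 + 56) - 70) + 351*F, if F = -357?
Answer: -125331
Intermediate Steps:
((-10 + 56) - 70) + 351*F = ((-10 + 56) - 70) + 351*(-357) = (46 - 70) - 125307 = -24 - 125307 = -125331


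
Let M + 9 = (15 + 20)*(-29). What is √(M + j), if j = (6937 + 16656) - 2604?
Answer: 11*√165 ≈ 141.30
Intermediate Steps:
j = 20989 (j = 23593 - 2604 = 20989)
M = -1024 (M = -9 + (15 + 20)*(-29) = -9 + 35*(-29) = -9 - 1015 = -1024)
√(M + j) = √(-1024 + 20989) = √19965 = 11*√165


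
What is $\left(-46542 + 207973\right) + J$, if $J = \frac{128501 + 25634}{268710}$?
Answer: $\frac{8675655629}{53742} \approx 1.6143 \cdot 10^{5}$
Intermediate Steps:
$J = \frac{30827}{53742}$ ($J = 154135 \cdot \frac{1}{268710} = \frac{30827}{53742} \approx 0.57361$)
$\left(-46542 + 207973\right) + J = \left(-46542 + 207973\right) + \frac{30827}{53742} = 161431 + \frac{30827}{53742} = \frac{8675655629}{53742}$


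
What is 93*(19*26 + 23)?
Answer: 48081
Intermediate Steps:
93*(19*26 + 23) = 93*(494 + 23) = 93*517 = 48081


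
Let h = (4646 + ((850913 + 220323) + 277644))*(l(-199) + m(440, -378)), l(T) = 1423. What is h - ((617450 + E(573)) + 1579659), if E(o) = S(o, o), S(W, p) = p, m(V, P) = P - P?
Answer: 1923869816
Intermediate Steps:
m(V, P) = 0
E(o) = o
h = 1926067498 (h = (4646 + ((850913 + 220323) + 277644))*(1423 + 0) = (4646 + (1071236 + 277644))*1423 = (4646 + 1348880)*1423 = 1353526*1423 = 1926067498)
h - ((617450 + E(573)) + 1579659) = 1926067498 - ((617450 + 573) + 1579659) = 1926067498 - (618023 + 1579659) = 1926067498 - 1*2197682 = 1926067498 - 2197682 = 1923869816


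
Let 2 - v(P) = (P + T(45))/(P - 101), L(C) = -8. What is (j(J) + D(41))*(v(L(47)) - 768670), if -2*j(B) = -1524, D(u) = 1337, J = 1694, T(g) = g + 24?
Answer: -175864192349/109 ≈ -1.6134e+9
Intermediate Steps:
T(g) = 24 + g
j(B) = 762 (j(B) = -1/2*(-1524) = 762)
v(P) = 2 - (69 + P)/(-101 + P) (v(P) = 2 - (P + (24 + 45))/(P - 101) = 2 - (P + 69)/(-101 + P) = 2 - (69 + P)/(-101 + P))
(j(J) + D(41))*(v(L(47)) - 768670) = (762 + 1337)*((-271 - 8)/(-101 - 8) - 768670) = 2099*(-279/(-109) - 768670) = 2099*(-1/109*(-279) - 768670) = 2099*(279/109 - 768670) = 2099*(-83784751/109) = -175864192349/109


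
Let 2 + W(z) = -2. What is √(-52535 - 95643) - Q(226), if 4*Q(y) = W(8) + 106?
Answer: -51/2 + I*√148178 ≈ -25.5 + 384.94*I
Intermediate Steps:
W(z) = -4 (W(z) = -2 - 2 = -4)
Q(y) = 51/2 (Q(y) = (-4 + 106)/4 = (¼)*102 = 51/2)
√(-52535 - 95643) - Q(226) = √(-52535 - 95643) - 1*51/2 = √(-148178) - 51/2 = I*√148178 - 51/2 = -51/2 + I*√148178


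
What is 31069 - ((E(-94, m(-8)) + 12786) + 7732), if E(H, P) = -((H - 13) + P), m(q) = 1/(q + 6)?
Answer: 20887/2 ≈ 10444.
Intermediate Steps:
m(q) = 1/(6 + q)
E(H, P) = 13 - H - P (E(H, P) = -((-13 + H) + P) = -(-13 + H + P) = 13 - H - P)
31069 - ((E(-94, m(-8)) + 12786) + 7732) = 31069 - (((13 - 1*(-94) - 1/(6 - 8)) + 12786) + 7732) = 31069 - (((13 + 94 - 1/(-2)) + 12786) + 7732) = 31069 - (((13 + 94 - 1*(-½)) + 12786) + 7732) = 31069 - (((13 + 94 + ½) + 12786) + 7732) = 31069 - ((215/2 + 12786) + 7732) = 31069 - (25787/2 + 7732) = 31069 - 1*41251/2 = 31069 - 41251/2 = 20887/2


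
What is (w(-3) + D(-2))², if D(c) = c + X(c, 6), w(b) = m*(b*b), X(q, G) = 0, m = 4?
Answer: 1156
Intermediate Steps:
w(b) = 4*b² (w(b) = 4*(b*b) = 4*b²)
D(c) = c (D(c) = c + 0 = c)
(w(-3) + D(-2))² = (4*(-3)² - 2)² = (4*9 - 2)² = (36 - 2)² = 34² = 1156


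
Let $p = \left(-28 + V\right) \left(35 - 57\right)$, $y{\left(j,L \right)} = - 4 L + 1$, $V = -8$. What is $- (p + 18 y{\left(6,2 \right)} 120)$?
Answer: $14328$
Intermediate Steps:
$y{\left(j,L \right)} = 1 - 4 L$
$p = 792$ ($p = \left(-28 - 8\right) \left(35 - 57\right) = \left(-36\right) \left(-22\right) = 792$)
$- (p + 18 y{\left(6,2 \right)} 120) = - (792 + 18 \left(1 - 8\right) 120) = - (792 + 18 \left(-7\right) 120) = - (792 - 15120) = \left(-1\right) \left(-14328\right) = 14328$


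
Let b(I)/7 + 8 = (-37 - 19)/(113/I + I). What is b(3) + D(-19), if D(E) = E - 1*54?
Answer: -8457/61 ≈ -138.64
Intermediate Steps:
D(E) = -54 + E (D(E) = E - 54 = -54 + E)
b(I) = -56 - 392/(I + 113/I) (b(I) = -56 + 7*((-37 - 19)/(113/I + I)) = -56 + 7*(-56/(I + 113/I)) = -56 - 392/(I + 113/I))
b(3) + D(-19) = 56*(-113 - 1*3² - 7*3)/(113 + 3²) + (-54 - 19) = 56*(-113 - 1*9 - 21)/(113 + 9) - 73 = 56*(-113 - 9 - 21)/122 - 73 = 56*(1/122)*(-143) - 73 = -4004/61 - 73 = -8457/61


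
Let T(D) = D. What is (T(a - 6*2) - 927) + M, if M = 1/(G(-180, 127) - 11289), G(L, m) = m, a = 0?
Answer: -10481119/11162 ≈ -939.00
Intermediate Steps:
M = -1/11162 (M = 1/(127 - 11289) = 1/(-11162) = -1/11162 ≈ -8.9590e-5)
(T(a - 6*2) - 927) + M = ((0 - 6*2) - 927) - 1/11162 = ((0 - 12) - 927) - 1/11162 = (-12 - 927) - 1/11162 = -939 - 1/11162 = -10481119/11162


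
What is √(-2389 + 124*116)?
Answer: √11995 ≈ 109.52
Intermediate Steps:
√(-2389 + 124*116) = √(-2389 + 14384) = √11995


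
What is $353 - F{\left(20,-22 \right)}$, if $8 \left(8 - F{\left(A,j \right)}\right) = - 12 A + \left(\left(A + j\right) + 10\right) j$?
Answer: $293$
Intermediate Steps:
$F{\left(A,j \right)} = 8 + \frac{3 A}{2} - \frac{j \left(10 + A + j\right)}{8}$ ($F{\left(A,j \right)} = 8 - \frac{- 12 A + \left(\left(A + j\right) + 10\right) j}{8} = 8 - \frac{- 12 A + \left(10 + A + j\right) j}{8} = 8 - \frac{- 12 A + j \left(10 + A + j\right)}{8} = 8 + \left(\frac{3 A}{2} - \frac{j \left(10 + A + j\right)}{8}\right) = 8 + \frac{3 A}{2} - \frac{j \left(10 + A + j\right)}{8}$)
$353 - F{\left(20,-22 \right)} = 353 - \left(8 - - \frac{55}{2} - \frac{\left(-22\right)^{2}}{8} + \frac{3}{2} \cdot 20 - \frac{5}{2} \left(-22\right)\right) = 353 - \left(8 + \frac{55}{2} - \frac{121}{2} + 30 + 55\right) = 353 - 60 = 293$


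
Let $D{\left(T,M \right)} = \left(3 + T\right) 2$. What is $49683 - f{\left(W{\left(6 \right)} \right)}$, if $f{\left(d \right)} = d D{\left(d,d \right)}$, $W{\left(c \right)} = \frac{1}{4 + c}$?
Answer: $\frac{2484119}{50} \approx 49682.0$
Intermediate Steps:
$D{\left(T,M \right)} = 6 + 2 T$
$f{\left(d \right)} = d \left(6 + 2 d\right)$
$49683 - f{\left(W{\left(6 \right)} \right)} = 49683 - \frac{2 \left(3 + \frac{1}{4 + 6}\right)}{4 + 6} = 49683 - \frac{2 \left(3 + \frac{1}{10}\right)}{10} = 49683 - 2 \cdot \frac{1}{10} \left(3 + \frac{1}{10}\right) = 49683 - 2 \cdot \frac{1}{10} \cdot \frac{31}{10} = 49683 - \frac{31}{50} = \frac{2484119}{50}$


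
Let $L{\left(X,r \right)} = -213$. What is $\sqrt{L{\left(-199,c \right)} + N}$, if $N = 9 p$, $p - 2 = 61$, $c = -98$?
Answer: $\sqrt{354} \approx 18.815$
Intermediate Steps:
$p = 63$ ($p = 2 + 61 = 63$)
$N = 567$ ($N = 9 \cdot 63 = 567$)
$\sqrt{L{\left(-199,c \right)} + N} = \sqrt{-213 + 567} = \sqrt{354}$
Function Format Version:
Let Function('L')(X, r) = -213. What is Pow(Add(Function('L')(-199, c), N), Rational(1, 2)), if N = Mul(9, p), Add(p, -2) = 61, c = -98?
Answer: Pow(354, Rational(1, 2)) ≈ 18.815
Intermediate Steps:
p = 63 (p = Add(2, 61) = 63)
N = 567 (N = Mul(9, 63) = 567)
Pow(Add(Function('L')(-199, c), N), Rational(1, 2)) = Pow(Add(-213, 567), Rational(1, 2)) = Pow(354, Rational(1, 2))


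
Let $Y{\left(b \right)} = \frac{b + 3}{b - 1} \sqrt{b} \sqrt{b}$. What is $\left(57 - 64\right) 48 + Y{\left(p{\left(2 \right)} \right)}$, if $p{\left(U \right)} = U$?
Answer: $-326$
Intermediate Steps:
$Y{\left(b \right)} = \frac{b \left(3 + b\right)}{-1 + b}$ ($Y{\left(b \right)} = \frac{3 + b}{-1 + b} \sqrt{b} \sqrt{b} = \frac{\sqrt{b} \left(3 + b\right)}{-1 + b} \sqrt{b} = \frac{b \left(3 + b\right)}{-1 + b}$)
$\left(57 - 64\right) 48 + Y{\left(p{\left(2 \right)} \right)} = \left(57 - 64\right) 48 + \frac{2 \left(3 + 2\right)}{-1 + 2} = \left(57 - 64\right) 48 + 2 \cdot 1^{-1} \cdot 5 = \left(-7\right) 48 + 2 \cdot 1 \cdot 5 = -336 + 10 = -326$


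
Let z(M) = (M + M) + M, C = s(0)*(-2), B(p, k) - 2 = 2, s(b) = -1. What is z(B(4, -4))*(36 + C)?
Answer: 456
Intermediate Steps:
B(p, k) = 4 (B(p, k) = 2 + 2 = 4)
C = 2 (C = -1*(-2) = 2)
z(M) = 3*M (z(M) = 2*M + M = 3*M)
z(B(4, -4))*(36 + C) = (3*4)*(36 + 2) = 12*38 = 456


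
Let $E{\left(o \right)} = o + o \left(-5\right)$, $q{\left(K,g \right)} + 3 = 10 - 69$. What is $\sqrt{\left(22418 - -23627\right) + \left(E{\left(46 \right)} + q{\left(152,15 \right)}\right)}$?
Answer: $13 \sqrt{271} \approx 214.01$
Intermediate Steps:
$q{\left(K,g \right)} = -62$ ($q{\left(K,g \right)} = -3 + \left(10 - 69\right) = -3 - 59 = -62$)
$E{\left(o \right)} = - 4 o$ ($E{\left(o \right)} = o - 5 o = - 4 o$)
$\sqrt{\left(22418 - -23627\right) + \left(E{\left(46 \right)} + q{\left(152,15 \right)}\right)} = \sqrt{\left(22418 - -23627\right) - 246} = \sqrt{\left(22418 + 23627\right) - 246} = \sqrt{46045 - 246} = \sqrt{45799} = 13 \sqrt{271}$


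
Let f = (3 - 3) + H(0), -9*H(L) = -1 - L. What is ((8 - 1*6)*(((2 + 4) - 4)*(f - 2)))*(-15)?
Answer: 340/3 ≈ 113.33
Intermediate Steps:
H(L) = 1/9 + L/9 (H(L) = -(-1 - L)/9 = 1/9 + L/9)
f = 1/9 (f = (3 - 3) + (1/9 + (1/9)*0) = 0 + (1/9 + 0) = 0 + 1/9 = 1/9 ≈ 0.11111)
((8 - 1*6)*(((2 + 4) - 4)*(f - 2)))*(-15) = ((8 - 1*6)*(((2 + 4) - 4)*(1/9 - 2)))*(-15) = ((8 - 6)*((6 - 4)*(-17/9)))*(-15) = (2*(2*(-17/9)))*(-15) = (2*(-34/9))*(-15) = -68/9*(-15) = 340/3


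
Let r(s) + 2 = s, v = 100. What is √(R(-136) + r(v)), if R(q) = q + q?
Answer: I*√174 ≈ 13.191*I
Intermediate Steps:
R(q) = 2*q
r(s) = -2 + s
√(R(-136) + r(v)) = √(2*(-136) + (-2 + 100)) = √(-272 + 98) = √(-174) = I*√174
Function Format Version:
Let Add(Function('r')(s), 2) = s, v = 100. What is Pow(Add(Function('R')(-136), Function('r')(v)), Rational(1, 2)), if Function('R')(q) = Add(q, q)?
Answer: Mul(I, Pow(174, Rational(1, 2))) ≈ Mul(13.191, I)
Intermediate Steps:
Function('R')(q) = Mul(2, q)
Function('r')(s) = Add(-2, s)
Pow(Add(Function('R')(-136), Function('r')(v)), Rational(1, 2)) = Pow(Add(Mul(2, -136), Add(-2, 100)), Rational(1, 2)) = Pow(Add(-272, 98), Rational(1, 2)) = Pow(-174, Rational(1, 2)) = Mul(I, Pow(174, Rational(1, 2)))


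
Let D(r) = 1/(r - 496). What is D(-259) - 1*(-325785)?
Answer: 245967674/755 ≈ 3.2579e+5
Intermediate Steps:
D(r) = 1/(-496 + r)
D(-259) - 1*(-325785) = 1/(-496 - 259) - 1*(-325785) = 1/(-755) + 325785 = -1/755 + 325785 = 245967674/755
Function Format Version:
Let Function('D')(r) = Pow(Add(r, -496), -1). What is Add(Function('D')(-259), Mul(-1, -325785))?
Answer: Rational(245967674, 755) ≈ 3.2579e+5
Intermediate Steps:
Function('D')(r) = Pow(Add(-496, r), -1)
Add(Function('D')(-259), Mul(-1, -325785)) = Add(Pow(Add(-496, -259), -1), Mul(-1, -325785)) = Add(Pow(-755, -1), 325785) = Add(Rational(-1, 755), 325785) = Rational(245967674, 755)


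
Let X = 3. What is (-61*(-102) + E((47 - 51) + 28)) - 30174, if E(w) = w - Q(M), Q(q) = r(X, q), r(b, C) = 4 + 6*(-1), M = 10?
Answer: -23926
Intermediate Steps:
r(b, C) = -2 (r(b, C) = 4 - 6 = -2)
Q(q) = -2
E(w) = 2 + w (E(w) = w - 1*(-2) = w + 2 = 2 + w)
(-61*(-102) + E((47 - 51) + 28)) - 30174 = (-61*(-102) + (2 + ((47 - 51) + 28))) - 30174 = (6222 + (2 + (-4 + 28))) - 30174 = (6222 + (2 + 24)) - 30174 = (6222 + 26) - 30174 = 6248 - 30174 = -23926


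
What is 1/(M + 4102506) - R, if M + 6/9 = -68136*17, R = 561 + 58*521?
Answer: -271857979817/8832580 ≈ -30779.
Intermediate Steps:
R = 30779 (R = 561 + 30218 = 30779)
M = -3474938/3 (M = -2/3 - 68136*17 = -2/3 - 1158312 = -3474938/3 ≈ -1.1583e+6)
1/(M + 4102506) - R = 1/(-3474938/3 + 4102506) - 1*30779 = 1/(8832580/3) - 30779 = 3/8832580 - 30779 = -271857979817/8832580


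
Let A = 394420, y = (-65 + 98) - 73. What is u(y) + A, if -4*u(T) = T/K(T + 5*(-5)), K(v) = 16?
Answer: 3155365/8 ≈ 3.9442e+5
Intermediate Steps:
y = -40 (y = 33 - 73 = -40)
u(T) = -T/64 (u(T) = -T/(4*16) = -T/64)
u(y) + A = -1/64*(-40) + 394420 = 5/8 + 394420 = 3155365/8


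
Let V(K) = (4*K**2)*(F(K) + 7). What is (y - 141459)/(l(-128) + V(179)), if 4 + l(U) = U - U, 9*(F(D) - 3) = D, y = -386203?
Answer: -2374479/17238040 ≈ -0.13775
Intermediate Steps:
F(D) = 3 + D/9
V(K) = 4*K**2*(10 + K/9) (V(K) = (4*K**2)*((3 + K/9) + 7) = (4*K**2)*(10 + K/9) = 4*K**2*(10 + K/9))
l(U) = -4 (l(U) = -4 + (U - U) = -4 + 0 = -4)
(y - 141459)/(l(-128) + V(179)) = (-386203 - 141459)/(-4 + (4/9)*179**2*(90 + 179)) = -527662/(-4 + (4/9)*32041*269) = -527662/(-4 + 34476116/9) = -527662/34476080/9 = -527662*9/34476080 = -2374479/17238040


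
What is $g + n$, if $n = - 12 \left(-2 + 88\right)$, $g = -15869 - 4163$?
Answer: $-21064$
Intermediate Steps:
$g = -20032$
$n = -1032$ ($n = \left(-12\right) 86 = -1032$)
$g + n = -20032 - 1032 = -21064$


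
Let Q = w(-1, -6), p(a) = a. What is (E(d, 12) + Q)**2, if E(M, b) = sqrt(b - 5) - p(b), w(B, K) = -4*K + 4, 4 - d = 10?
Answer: (16 + sqrt(7))**2 ≈ 347.66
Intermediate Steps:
d = -6 (d = 4 - 1*10 = 4 - 10 = -6)
w(B, K) = 4 - 4*K
Q = 28 (Q = 4 - 4*(-6) = 4 + 24 = 28)
E(M, b) = sqrt(-5 + b) - b (E(M, b) = sqrt(b - 5) - b = sqrt(-5 + b) - b)
(E(d, 12) + Q)**2 = ((sqrt(-5 + 12) - 1*12) + 28)**2 = ((sqrt(7) - 12) + 28)**2 = ((-12 + sqrt(7)) + 28)**2 = (16 + sqrt(7))**2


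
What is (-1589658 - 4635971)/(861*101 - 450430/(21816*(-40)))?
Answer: -543273289056/7588609747 ≈ -71.591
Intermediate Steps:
(-1589658 - 4635971)/(861*101 - 450430/(21816*(-40))) = -6225629/(86961 - 450430/(-872640)) = -6225629/(86961 - 450430*(-1/872640)) = -6225629/(86961 + 45043/87264) = -6225629/7588609747/87264 = -6225629*87264/7588609747 = -543273289056/7588609747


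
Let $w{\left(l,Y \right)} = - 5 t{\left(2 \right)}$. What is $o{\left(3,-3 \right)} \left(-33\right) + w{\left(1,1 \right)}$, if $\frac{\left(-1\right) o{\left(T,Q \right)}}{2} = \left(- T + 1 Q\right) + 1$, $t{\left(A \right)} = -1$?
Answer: $-325$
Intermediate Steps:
$o{\left(T,Q \right)} = -2 - 2 Q + 2 T$ ($o{\left(T,Q \right)} = - 2 \left(\left(- T + 1 Q\right) + 1\right) = - 2 \left(\left(- T + Q\right) + 1\right) = - 2 \left(\left(Q - T\right) + 1\right) = - 2 \left(1 + Q - T\right) = -2 - 2 Q + 2 T$)
$w{\left(l,Y \right)} = 5$ ($w{\left(l,Y \right)} = \left(-5\right) \left(-1\right) = 5$)
$o{\left(3,-3 \right)} \left(-33\right) + w{\left(1,1 \right)} = \left(-2 - -6 + 2 \cdot 3\right) \left(-33\right) + 5 = \left(-2 + 6 + 6\right) \left(-33\right) + 5 = 10 \left(-33\right) + 5 = -330 + 5 = -325$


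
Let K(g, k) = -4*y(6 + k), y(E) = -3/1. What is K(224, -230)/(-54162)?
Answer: -2/9027 ≈ -0.00022156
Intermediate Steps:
y(E) = -3 (y(E) = -3*1 = -3)
K(g, k) = 12 (K(g, k) = -4*(-3) = 12)
K(224, -230)/(-54162) = 12/(-54162) = 12*(-1/54162) = -2/9027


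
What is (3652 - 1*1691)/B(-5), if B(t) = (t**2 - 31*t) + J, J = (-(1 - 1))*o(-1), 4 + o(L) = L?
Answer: 1961/180 ≈ 10.894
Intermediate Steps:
o(L) = -4 + L
J = 0 (J = (-(1 - 1))*(-4 - 1) = -1*0*(-5) = 0*(-5) = 0)
B(t) = t**2 - 31*t (B(t) = (t**2 - 31*t) + 0 = t**2 - 31*t)
(3652 - 1*1691)/B(-5) = (3652 - 1*1691)/((-5*(-31 - 5))) = (3652 - 1691)/((-5*(-36))) = 1961/180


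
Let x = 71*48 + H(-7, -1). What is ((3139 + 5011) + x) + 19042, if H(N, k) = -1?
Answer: 30599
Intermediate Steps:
x = 3407 (x = 71*48 - 1 = 3408 - 1 = 3407)
((3139 + 5011) + x) + 19042 = ((3139 + 5011) + 3407) + 19042 = (8150 + 3407) + 19042 = 11557 + 19042 = 30599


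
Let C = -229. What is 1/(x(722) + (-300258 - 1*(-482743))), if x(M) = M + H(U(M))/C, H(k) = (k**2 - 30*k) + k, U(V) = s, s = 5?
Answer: 229/41954523 ≈ 5.4583e-6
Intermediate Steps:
U(V) = 5
H(k) = k**2 - 29*k
x(M) = 120/229 + M (x(M) = M + (5*(-29 + 5))/(-229) = M + (5*(-24))*(-1/229) = M - 120*(-1/229) = M + 120/229 = 120/229 + M)
1/(x(722) + (-300258 - 1*(-482743))) = 1/((120/229 + 722) + (-300258 - 1*(-482743))) = 1/(165458/229 + (-300258 + 482743)) = 1/(165458/229 + 182485) = 1/(41954523/229) = 229/41954523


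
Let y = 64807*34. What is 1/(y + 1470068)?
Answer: 1/3673506 ≈ 2.7222e-7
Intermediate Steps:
y = 2203438
1/(y + 1470068) = 1/(2203438 + 1470068) = 1/3673506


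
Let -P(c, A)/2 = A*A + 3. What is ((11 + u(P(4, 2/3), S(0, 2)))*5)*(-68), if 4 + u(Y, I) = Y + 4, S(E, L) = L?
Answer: -12580/9 ≈ -1397.8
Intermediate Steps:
P(c, A) = -6 - 2*A**2 (P(c, A) = -2*(A*A + 3) = -2*(A**2 + 3) = -2*(3 + A**2) = -6 - 2*A**2)
u(Y, I) = Y (u(Y, I) = -4 + (Y + 4) = -4 + (4 + Y) = Y)
((11 + u(P(4, 2/3), S(0, 2)))*5)*(-68) = ((11 + (-6 - 2*(2/3)**2))*5)*(-68) = ((11 + (-6 - 2*4/9))*5)*(-68) = ((11 + (-6 - 8/9))*5)*(-68) = ((11 - 62/9)*5)*(-68) = ((37/9)*5)*(-68) = (185/9)*(-68) = -12580/9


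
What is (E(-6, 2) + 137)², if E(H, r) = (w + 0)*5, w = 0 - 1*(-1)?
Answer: 20164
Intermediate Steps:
w = 1 (w = 0 + 1 = 1)
E(H, r) = 5 (E(H, r) = (1 + 0)*5 = 1*5 = 5)
(E(-6, 2) + 137)² = (5 + 137)² = 142² = 20164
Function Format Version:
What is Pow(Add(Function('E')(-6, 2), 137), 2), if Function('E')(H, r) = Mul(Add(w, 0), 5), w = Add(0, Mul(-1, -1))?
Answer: 20164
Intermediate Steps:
w = 1 (w = Add(0, 1) = 1)
Function('E')(H, r) = 5 (Function('E')(H, r) = Mul(Add(1, 0), 5) = Mul(1, 5) = 5)
Pow(Add(Function('E')(-6, 2), 137), 2) = Pow(Add(5, 137), 2) = Pow(142, 2) = 20164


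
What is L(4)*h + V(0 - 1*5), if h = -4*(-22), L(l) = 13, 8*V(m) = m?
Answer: 9147/8 ≈ 1143.4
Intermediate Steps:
V(m) = m/8
h = 88
L(4)*h + V(0 - 1*5) = 13*88 + (0 - 1*5)/8 = 1144 + (0 - 5)/8 = 1144 + (⅛)*(-5) = 1144 - 5/8 = 9147/8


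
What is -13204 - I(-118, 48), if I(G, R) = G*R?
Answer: -7540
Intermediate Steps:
-13204 - I(-118, 48) = -13204 - (-118)*48 = -13204 - 1*(-5664) = -13204 + 5664 = -7540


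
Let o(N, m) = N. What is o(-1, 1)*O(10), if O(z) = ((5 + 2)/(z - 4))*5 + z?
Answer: -95/6 ≈ -15.833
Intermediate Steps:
O(z) = z + 35/(-4 + z) (O(z) = (7/(-4 + z))*5 + z = 35/(-4 + z) + z = z + 35/(-4 + z))
o(-1, 1)*O(10) = -(35 + 10**2 - 4*10)/(-4 + 10) = -(35 + 100 - 40)/6 = -95/6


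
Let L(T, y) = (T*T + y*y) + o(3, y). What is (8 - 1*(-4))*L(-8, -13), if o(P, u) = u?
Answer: 2640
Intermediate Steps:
L(T, y) = y + T² + y² (L(T, y) = (T*T + y*y) + y = (T² + y²) + y = y + T² + y²)
(8 - 1*(-4))*L(-8, -13) = (8 - 1*(-4))*(-13 + (-8)² + (-13)²) = (8 + 4)*(-13 + 64 + 169) = 12*220 = 2640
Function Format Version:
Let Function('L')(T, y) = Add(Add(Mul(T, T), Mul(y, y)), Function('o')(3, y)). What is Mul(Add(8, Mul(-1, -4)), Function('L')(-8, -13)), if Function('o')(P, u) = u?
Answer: 2640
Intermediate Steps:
Function('L')(T, y) = Add(y, Pow(T, 2), Pow(y, 2)) (Function('L')(T, y) = Add(Add(Mul(T, T), Mul(y, y)), y) = Add(Add(Pow(T, 2), Pow(y, 2)), y) = Add(y, Pow(T, 2), Pow(y, 2)))
Mul(Add(8, Mul(-1, -4)), Function('L')(-8, -13)) = Mul(Add(8, Mul(-1, -4)), Add(-13, Pow(-8, 2), Pow(-13, 2))) = Mul(Add(8, 4), Add(-13, 64, 169)) = Mul(12, 220) = 2640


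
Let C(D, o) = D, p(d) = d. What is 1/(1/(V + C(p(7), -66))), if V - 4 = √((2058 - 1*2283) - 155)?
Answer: 11 + 2*I*√95 ≈ 11.0 + 19.494*I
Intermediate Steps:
V = 4 + 2*I*√95 (V = 4 + √((2058 - 1*2283) - 155) = 4 + √((2058 - 2283) - 155) = 4 + √(-225 - 155) = 4 + √(-380) = 4 + 2*I*√95 ≈ 4.0 + 19.494*I)
1/(1/(V + C(p(7), -66))) = 1/(1/((4 + 2*I*√95) + 7)) = 1/(1/(11 + 2*I*√95)) = 11 + 2*I*√95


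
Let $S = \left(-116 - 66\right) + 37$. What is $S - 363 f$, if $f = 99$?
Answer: $-36082$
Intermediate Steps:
$S = -145$ ($S = \left(-116 - 66\right) + 37 = -182 + 37 = -145$)
$S - 363 f = -145 - 35937 = -36082$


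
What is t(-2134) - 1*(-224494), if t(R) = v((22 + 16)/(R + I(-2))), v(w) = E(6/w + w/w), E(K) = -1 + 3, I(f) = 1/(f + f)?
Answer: 224496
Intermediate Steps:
I(f) = 1/(2*f)
E(K) = 2
v(w) = 2
t(R) = 2
t(-2134) - 1*(-224494) = 2 - 1*(-224494) = 2 + 224494 = 224496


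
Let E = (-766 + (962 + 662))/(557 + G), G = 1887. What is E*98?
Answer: 1617/47 ≈ 34.404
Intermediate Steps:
E = 33/94 (E = (-766 + (962 + 662))/(557 + 1887) = (-766 + 1624)/2444 = 858*(1/2444) = 33/94 ≈ 0.35106)
E*98 = (33/94)*98 = 1617/47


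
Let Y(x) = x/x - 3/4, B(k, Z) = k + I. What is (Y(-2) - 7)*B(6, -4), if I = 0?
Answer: -81/2 ≈ -40.500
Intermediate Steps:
B(k, Z) = k (B(k, Z) = k + 0 = k)
Y(x) = ¼ (Y(x) = 1 - 3*¼ = 1 - ¾ = ¼)
(Y(-2) - 7)*B(6, -4) = (¼ - 7)*6 = -27/4*6 = -81/2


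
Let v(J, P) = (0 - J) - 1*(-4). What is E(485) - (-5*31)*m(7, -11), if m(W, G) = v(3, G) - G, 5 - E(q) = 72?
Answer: 1793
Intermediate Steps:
E(q) = -67 (E(q) = 5 - 1*72 = 5 - 72 = -67)
v(J, P) = 4 - J (v(J, P) = -J + 4 = 4 - J)
m(W, G) = 1 - G (m(W, G) = (4 - 1*3) - G = (4 - 3) - G = 1 - G)
E(485) - (-5*31)*m(7, -11) = -67 - (-5*31)*(1 - 1*(-11)) = -67 - (-155)*(1 + 11) = -67 - (-155)*12 = -67 - 1*(-1860) = -67 + 1860 = 1793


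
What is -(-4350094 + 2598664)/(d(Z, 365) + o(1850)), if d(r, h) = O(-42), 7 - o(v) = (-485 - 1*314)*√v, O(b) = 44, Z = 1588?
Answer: -5254290/69472897 + 411586050*√74/69472897 ≈ 50.888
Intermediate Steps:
o(v) = 7 + 799*√v (o(v) = 7 - (-485 - 1*314)*√v = 7 - (-485 - 314)*√v = 7 - (-799)*√v = 7 + 799*√v)
d(r, h) = 44
-(-4350094 + 2598664)/(d(Z, 365) + o(1850)) = -(-4350094 + 2598664)/(44 + (7 + 799*√1850)) = -(-1751430)/(44 + (7 + 799*(5*√74))) = -(-1751430)/(44 + (7 + 3995*√74)) = -(-1751430)/(51 + 3995*√74) = 1751430/(51 + 3995*√74)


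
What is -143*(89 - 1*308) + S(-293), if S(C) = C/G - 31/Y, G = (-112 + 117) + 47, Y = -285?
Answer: 464036047/14820 ≈ 31311.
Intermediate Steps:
G = 52 (G = 5 + 47 = 52)
S(C) = 31/285 + C/52 (S(C) = C/52 - 31/(-285) = C*(1/52) - 31*(-1/285) = C/52 + 31/285 = 31/285 + C/52)
-143*(89 - 1*308) + S(-293) = -143*(89 - 1*308) + (31/285 + (1/52)*(-293)) = -143*(89 - 308) + (31/285 - 293/52) = -143*(-219) - 81893/14820 = 31317 - 81893/14820 = 464036047/14820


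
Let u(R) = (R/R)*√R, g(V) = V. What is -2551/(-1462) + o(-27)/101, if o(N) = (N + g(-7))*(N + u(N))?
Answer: 1599767/147662 - 102*I*√3/101 ≈ 10.834 - 1.7492*I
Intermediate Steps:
u(R) = √R (u(R) = 1*√R = √R)
o(N) = (-7 + N)*(N + √N) (o(N) = (N - 7)*(N + √N) = (-7 + N)*(N + √N))
-2551/(-1462) + o(-27)/101 = -2551/(-1462) + ((-27)² + (-27)^(3/2) - 7*(-27) - 21*I*√3)/101 = -2551*(-1/1462) + (729 - 81*I*√3 + 189 - 21*I*√3)*(1/101) = 2551/1462 + (729 - 81*I*√3 + 189 - 21*I*√3)*(1/101) = 2551/1462 + (918 - 102*I*√3)*(1/101) = 2551/1462 + (918/101 - 102*I*√3/101) = 1599767/147662 - 102*I*√3/101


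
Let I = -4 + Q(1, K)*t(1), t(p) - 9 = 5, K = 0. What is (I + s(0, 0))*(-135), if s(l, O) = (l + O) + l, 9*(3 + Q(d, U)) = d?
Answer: 6000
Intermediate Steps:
t(p) = 14 (t(p) = 9 + 5 = 14)
Q(d, U) = -3 + d/9
s(l, O) = O + 2*l (s(l, O) = (O + l) + l = O + 2*l)
I = -400/9 (I = -4 + (-3 + (⅑)*1)*14 = -4 + (-3 + ⅑)*14 = -4 - 26/9*14 = -4 - 364/9 = -400/9 ≈ -44.444)
(I + s(0, 0))*(-135) = (-400/9 + (0 + 2*0))*(-135) = (-400/9 + (0 + 0))*(-135) = (-400/9 + 0)*(-135) = -400/9*(-135) = 6000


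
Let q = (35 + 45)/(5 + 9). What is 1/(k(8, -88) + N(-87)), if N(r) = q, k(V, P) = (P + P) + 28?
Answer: -7/996 ≈ -0.0070281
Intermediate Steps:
k(V, P) = 28 + 2*P (k(V, P) = 2*P + 28 = 28 + 2*P)
q = 40/7 (q = 80/14 = 80*(1/14) = 40/7 ≈ 5.7143)
N(r) = 40/7
1/(k(8, -88) + N(-87)) = 1/((28 + 2*(-88)) + 40/7) = 1/((28 - 176) + 40/7) = 1/(-148 + 40/7) = 1/(-996/7) = -7/996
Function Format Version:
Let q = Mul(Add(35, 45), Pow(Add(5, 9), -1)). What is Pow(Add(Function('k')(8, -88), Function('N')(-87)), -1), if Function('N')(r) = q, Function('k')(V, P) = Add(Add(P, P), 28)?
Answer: Rational(-7, 996) ≈ -0.0070281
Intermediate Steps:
Function('k')(V, P) = Add(28, Mul(2, P)) (Function('k')(V, P) = Add(Mul(2, P), 28) = Add(28, Mul(2, P)))
q = Rational(40, 7) (q = Mul(80, Pow(14, -1)) = Mul(80, Rational(1, 14)) = Rational(40, 7) ≈ 5.7143)
Function('N')(r) = Rational(40, 7)
Pow(Add(Function('k')(8, -88), Function('N')(-87)), -1) = Pow(Add(Add(28, Mul(2, -88)), Rational(40, 7)), -1) = Pow(Add(Add(28, -176), Rational(40, 7)), -1) = Pow(Add(-148, Rational(40, 7)), -1) = Pow(Rational(-996, 7), -1) = Rational(-7, 996)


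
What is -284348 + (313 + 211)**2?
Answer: -9772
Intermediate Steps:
-284348 + (313 + 211)**2 = -284348 + 524**2 = -284348 + 274576 = -9772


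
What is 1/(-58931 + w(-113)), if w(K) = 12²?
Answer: -1/58787 ≈ -1.7011e-5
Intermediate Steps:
w(K) = 144
1/(-58931 + w(-113)) = 1/(-58931 + 144) = 1/(-58787) = -1/58787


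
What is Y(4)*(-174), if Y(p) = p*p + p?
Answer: -3480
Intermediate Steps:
Y(p) = p + p² (Y(p) = p² + p = p + p²)
Y(4)*(-174) = (4*(1 + 4))*(-174) = (4*5)*(-174) = 20*(-174) = -3480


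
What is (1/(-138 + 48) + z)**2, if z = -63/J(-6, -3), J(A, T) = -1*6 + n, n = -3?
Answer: 395641/8100 ≈ 48.845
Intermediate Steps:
J(A, T) = -9 (J(A, T) = -1*6 - 3 = -6 - 3 = -9)
z = 7 (z = -63/(-9) = -63*(-1/9) = 7)
(1/(-138 + 48) + z)**2 = (1/(-138 + 48) + 7)**2 = (1/(-90) + 7)**2 = (-1/90 + 7)**2 = (629/90)**2 = 395641/8100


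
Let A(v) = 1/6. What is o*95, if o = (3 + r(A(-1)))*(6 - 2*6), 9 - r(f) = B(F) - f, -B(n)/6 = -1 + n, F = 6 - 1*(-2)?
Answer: -30875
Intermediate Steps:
F = 8 (F = 6 + 2 = 8)
B(n) = 6 - 6*n (B(n) = -6*(-1 + n) = 6 - 6*n)
A(v) = ⅙
r(f) = 51 + f (r(f) = 9 - ((6 - 6*8) - f) = 9 - ((6 - 48) - f) = 9 - (-42 - f) = 9 + (42 + f) = 51 + f)
o = -325 (o = (3 + (51 + ⅙))*(6 - 2*6) = (3 + 307/6)*(6 - 12) = (325/6)*(-6) = -325)
o*95 = -325*95 = -30875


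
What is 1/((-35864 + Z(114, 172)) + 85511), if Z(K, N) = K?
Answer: 1/49761 ≈ 2.0096e-5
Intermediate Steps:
1/((-35864 + Z(114, 172)) + 85511) = 1/((-35864 + 114) + 85511) = 1/(-35750 + 85511) = 1/49761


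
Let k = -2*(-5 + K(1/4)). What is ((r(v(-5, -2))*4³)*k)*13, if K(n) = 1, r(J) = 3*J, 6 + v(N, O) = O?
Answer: -159744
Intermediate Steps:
v(N, O) = -6 + O
k = 8 (k = -2*(-5 + 1) = -2*(-4) = 8)
((r(v(-5, -2))*4³)*k)*13 = (((3*(-6 - 2))*4³)*8)*13 = (((3*(-8))*64)*8)*13 = (-24*64*8)*13 = -1536*8*13 = -12288*13 = -159744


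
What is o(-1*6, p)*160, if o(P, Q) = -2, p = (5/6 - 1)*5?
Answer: -320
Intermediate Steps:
p = -⅚ (p = (5*(⅙) - 1)*5 = (⅚ - 1)*5 = -⅙*5 = -⅚ ≈ -0.83333)
o(-1*6, p)*160 = -2*160 = -320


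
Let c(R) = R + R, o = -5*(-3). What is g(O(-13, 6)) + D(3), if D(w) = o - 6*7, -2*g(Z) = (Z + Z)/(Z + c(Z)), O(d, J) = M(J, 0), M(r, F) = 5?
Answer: -82/3 ≈ -27.333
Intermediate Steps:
o = 15
O(d, J) = 5
c(R) = 2*R
g(Z) = -⅓ (g(Z) = -(Z + Z)/(2*(Z + 2*Z)) = -2*Z/(2*(3*Z)) = -2*Z*1/(3*Z)/2 = -½*⅔ = -⅓)
D(w) = -27 (D(w) = 15 - 6*7 = 15 - 42 = -27)
g(O(-13, 6)) + D(3) = -⅓ - 27 = -82/3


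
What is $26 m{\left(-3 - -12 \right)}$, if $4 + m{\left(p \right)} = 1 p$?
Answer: $130$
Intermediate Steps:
$m{\left(p \right)} = -4 + p$ ($m{\left(p \right)} = -4 + 1 p = -4 + p$)
$26 m{\left(-3 - -12 \right)} = 26 \left(-4 - -9\right) = 26 \left(-4 + \left(-3 + 12\right)\right) = 26 \left(-4 + 9\right) = 26 \cdot 5 = 130$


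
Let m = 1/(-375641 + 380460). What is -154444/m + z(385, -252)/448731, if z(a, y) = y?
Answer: -37108340345352/49859 ≈ -7.4427e+8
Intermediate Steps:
m = 1/4819 ≈ 0.00020751
-154444/m + z(385, -252)/448731 = -154444/1/4819 - 252/448731 = -154444*4819 - 252*1/448731 = -744265636 - 28/49859 = -37108340345352/49859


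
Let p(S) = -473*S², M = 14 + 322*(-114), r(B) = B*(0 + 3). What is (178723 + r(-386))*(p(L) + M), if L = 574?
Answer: -27678626579730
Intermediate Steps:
r(B) = 3*B (r(B) = B*3 = 3*B)
M = -36694 (M = 14 - 36708 = -36694)
(178723 + r(-386))*(p(L) + M) = (178723 + 3*(-386))*(-473*574² - 36694) = (178723 - 1158)*(-473*329476 - 36694) = 177565*(-155842148 - 36694) = 177565*(-155878842) = -27678626579730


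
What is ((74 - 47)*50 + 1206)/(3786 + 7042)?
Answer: 639/2707 ≈ 0.23605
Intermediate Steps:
((74 - 47)*50 + 1206)/(3786 + 7042) = (27*50 + 1206)/10828 = (1350 + 1206)*(1/10828) = 2556*(1/10828) = 639/2707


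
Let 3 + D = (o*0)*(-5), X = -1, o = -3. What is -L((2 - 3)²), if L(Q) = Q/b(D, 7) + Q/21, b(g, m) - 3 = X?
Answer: -23/42 ≈ -0.54762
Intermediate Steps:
D = -3 (D = -3 - 3*0*(-5) = -3 + 0*(-5) = -3 + 0 = -3)
b(g, m) = 2 (b(g, m) = 3 - 1 = 2)
L(Q) = 23*Q/42 (L(Q) = Q/2 + Q/21 = 23*Q/42)
-L((2 - 3)²) = -23*(2 - 3)²/42 = -23*(-1)²/42 = -23/42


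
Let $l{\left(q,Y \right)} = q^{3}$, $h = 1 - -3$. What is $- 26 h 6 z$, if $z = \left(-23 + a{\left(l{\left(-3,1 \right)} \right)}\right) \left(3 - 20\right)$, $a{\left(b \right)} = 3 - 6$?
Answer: $-275808$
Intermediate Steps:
$h = 4$ ($h = 1 + 3 = 4$)
$a{\left(b \right)} = -3$ ($a{\left(b \right)} = 3 - 6 = -3$)
$z = 442$ ($z = \left(-23 - 3\right) \left(3 - 20\right) = \left(-26\right) \left(-17\right) = 442$)
$- 26 h 6 z = - 26 \cdot 4 \cdot 6 \cdot 442 = \left(-26\right) 24 \cdot 442 = \left(-624\right) 442 = -275808$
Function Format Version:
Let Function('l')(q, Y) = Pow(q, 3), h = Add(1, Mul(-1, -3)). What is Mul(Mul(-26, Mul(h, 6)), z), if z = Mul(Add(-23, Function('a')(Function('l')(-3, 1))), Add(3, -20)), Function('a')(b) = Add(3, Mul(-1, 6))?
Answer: -275808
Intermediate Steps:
h = 4 (h = Add(1, 3) = 4)
Function('a')(b) = -3 (Function('a')(b) = Add(3, -6) = -3)
z = 442 (z = Mul(Add(-23, -3), Add(3, -20)) = Mul(-26, -17) = 442)
Mul(Mul(-26, Mul(h, 6)), z) = Mul(Mul(-26, Mul(4, 6)), 442) = Mul(Mul(-26, 24), 442) = Mul(-624, 442) = -275808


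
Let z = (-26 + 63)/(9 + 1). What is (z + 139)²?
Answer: 2036329/100 ≈ 20363.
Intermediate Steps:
z = 37/10 ≈ 3.7000
(z + 139)² = (37/10 + 139)² = (1427/10)² = 2036329/100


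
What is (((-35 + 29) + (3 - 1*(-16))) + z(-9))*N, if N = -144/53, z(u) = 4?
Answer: -2448/53 ≈ -46.189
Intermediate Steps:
N = -144/53 (N = -144*1/53 = -144/53 ≈ -2.7170)
(((-35 + 29) + (3 - 1*(-16))) + z(-9))*N = (((-35 + 29) + (3 - 1*(-16))) + 4)*(-144/53) = ((-6 + (3 + 16)) + 4)*(-144/53) = ((-6 + 19) + 4)*(-144/53) = (13 + 4)*(-144/53) = 17*(-144/53) = -2448/53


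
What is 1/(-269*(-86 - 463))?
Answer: 1/147681 ≈ 6.7714e-6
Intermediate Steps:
1/(-269*(-86 - 463)) = 1/(-269*(-549)) = 1/147681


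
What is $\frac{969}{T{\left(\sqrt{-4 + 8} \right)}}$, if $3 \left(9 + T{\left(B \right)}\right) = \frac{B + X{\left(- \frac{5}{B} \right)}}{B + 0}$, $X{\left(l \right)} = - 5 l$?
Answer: $- \frac{11628}{79} \approx -147.19$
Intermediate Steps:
$T{\left(B \right)} = -9 + \frac{B + \frac{25}{B}}{3 B}$ ($T{\left(B \right)} = -9 + \frac{\left(B - 5 \left(- \frac{5}{B}\right)\right) \frac{1}{B + 0}}{3} = -9 + \frac{\left(B + \frac{25}{B}\right) \frac{1}{B}}{3} = -9 + \frac{\frac{1}{B} \left(B + \frac{25}{B}\right)}{3} = -9 + \frac{B + \frac{25}{B}}{3 B}$)
$\frac{969}{T{\left(\sqrt{-4 + 8} \right)}} = \frac{969}{- \frac{26}{3} + \frac{25}{3 \left(-4 + 8\right)}} = \frac{969}{- \frac{26}{3} + \frac{25}{3 \cdot 4}} = \frac{969}{- \frac{26}{3} + \frac{25}{3} \cdot \frac{1}{4}} = \frac{969}{- \frac{26}{3} + \frac{25}{12}} = \frac{969}{- \frac{79}{12}} = 969 \left(- \frac{12}{79}\right) = - \frac{11628}{79}$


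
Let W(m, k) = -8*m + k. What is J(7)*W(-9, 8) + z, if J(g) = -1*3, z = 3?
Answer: -237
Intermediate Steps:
W(m, k) = k - 8*m
J(g) = -3
J(7)*W(-9, 8) + z = -3*(8 - 8*(-9)) + 3 = -3*(8 + 72) + 3 = -3*80 + 3 = -240 + 3 = -237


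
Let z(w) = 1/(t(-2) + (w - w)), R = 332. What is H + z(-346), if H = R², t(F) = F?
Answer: 220447/2 ≈ 1.1022e+5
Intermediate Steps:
H = 110224 (H = 332² = 110224)
z(w) = -½ (z(w) = 1/(-2 + (w - w)) = 1/(-2 + 0) = 1/(-2) = -½)
H + z(-346) = 110224 - ½ = 220447/2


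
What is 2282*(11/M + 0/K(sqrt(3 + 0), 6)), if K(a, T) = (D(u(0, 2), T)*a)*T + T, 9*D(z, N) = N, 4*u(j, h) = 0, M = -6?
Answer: -12551/3 ≈ -4183.7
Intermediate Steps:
u(j, h) = 0 (u(j, h) = (1/4)*0 = 0)
D(z, N) = N/9
K(a, T) = T + a*T**2/9 (K(a, T) = ((T/9)*a)*T + T = (T*a/9)*T + T = a*T**2/9 + T = T + a*T**2/9)
2282*(11/M + 0/K(sqrt(3 + 0), 6)) = 2282*(11/(-6) + 0/(((1/9)*6*(9 + 6*sqrt(3 + 0))))) = 2282*(11*(-1/6) + 0/(((1/9)*6*(9 + 6*sqrt(3))))) = 2282*(-11/6 + 0/(6 + 4*sqrt(3))) = 2282*(-11/6 + 0) = 2282*(-11/6) = -12551/3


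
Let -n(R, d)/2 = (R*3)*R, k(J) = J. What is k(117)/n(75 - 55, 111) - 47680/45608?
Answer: -4990339/4560800 ≈ -1.0942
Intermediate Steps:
n(R, d) = -6*R² (n(R, d) = -2*R*3*R = -2*3*R*R = -6*R²)
k(117)/n(75 - 55, 111) - 47680/45608 = 117/((-6*(75 - 55)²)) - 47680/45608 = 117/((-6*20²)) - 47680*1/45608 = 117/((-6*400)) - 5960/5701 = 117/(-2400) - 5960/5701 = 117*(-1/2400) - 5960/5701 = -39/800 - 5960/5701 = -4990339/4560800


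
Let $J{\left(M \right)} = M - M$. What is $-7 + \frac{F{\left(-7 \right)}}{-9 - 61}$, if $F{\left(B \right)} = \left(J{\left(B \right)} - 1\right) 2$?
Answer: $- \frac{244}{35} \approx -6.9714$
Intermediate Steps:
$J{\left(M \right)} = 0$
$F{\left(B \right)} = -2$ ($F{\left(B \right)} = \left(0 - 1\right) 2 = \left(-1\right) 2 = -2$)
$-7 + \frac{F{\left(-7 \right)}}{-9 - 61} = -7 - \frac{2}{-9 - 61} = -7 - \frac{2}{-70} = -7 - - \frac{1}{35} = -7 + \frac{1}{35} = - \frac{244}{35}$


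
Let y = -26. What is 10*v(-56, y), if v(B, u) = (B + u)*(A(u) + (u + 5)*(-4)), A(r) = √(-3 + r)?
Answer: -68880 - 820*I*√29 ≈ -68880.0 - 4415.8*I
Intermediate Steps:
v(B, u) = (B + u)*(-20 + √(-3 + u) - 4*u) (v(B, u) = (B + u)*(√(-3 + u) + (u + 5)*(-4)) = (B + u)*(√(-3 + u) + (5 + u)*(-4)) = (B + u)*(√(-3 + u) + (-20 - 4*u)) = (B + u)*(-20 + √(-3 + u) - 4*u))
10*v(-56, y) = 10*(-20*(-56) - 20*(-26) - 4*(-26)² - 56*√(-3 - 26) - 26*√(-3 - 26) - 4*(-56)*(-26)) = 10*(1120 + 520 - 4*676 - 56*I*√29 - 26*I*√29 - 5824) = 10*(1120 + 520 - 2704 - 56*I*√29 - 26*I*√29 - 5824) = 10*(-6888 - 82*I*√29) = -68880 - 820*I*√29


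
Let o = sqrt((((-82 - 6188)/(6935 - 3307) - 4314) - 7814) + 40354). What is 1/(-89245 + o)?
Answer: -161890430/14447860226521 - sqrt(92874675806)/14447860226521 ≈ -1.1226e-5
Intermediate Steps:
o = sqrt(92874675806)/1814 (o = sqrt(((-6270/3628 - 4314) - 7814) + 40354) = sqrt(((-6270*1/3628 - 4314) - 7814) + 40354) = sqrt(((-3135/1814 - 4314) - 7814) + 40354) = sqrt((-7828731/1814 - 7814) + 40354) = sqrt(-22003327/1814 + 40354) = sqrt(51198829/1814) = sqrt(92874675806)/1814 ≈ 168.00)
1/(-89245 + o) = 1/(-89245 + sqrt(92874675806)/1814)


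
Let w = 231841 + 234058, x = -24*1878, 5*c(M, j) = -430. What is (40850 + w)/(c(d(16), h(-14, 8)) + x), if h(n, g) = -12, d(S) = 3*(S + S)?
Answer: -506749/45158 ≈ -11.222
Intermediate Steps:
d(S) = 6*S (d(S) = 3*(2*S) = 6*S)
c(M, j) = -86 (c(M, j) = (⅕)*(-430) = -86)
x = -45072
w = 465899
(40850 + w)/(c(d(16), h(-14, 8)) + x) = (40850 + 465899)/(-86 - 45072) = 506749/(-45158) = 506749*(-1/45158) = -506749/45158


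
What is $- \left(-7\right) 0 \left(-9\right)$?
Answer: $0$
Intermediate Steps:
$- \left(-7\right) 0 \left(-9\right) = - 0 \left(-9\right) = \left(-1\right) 0 = 0$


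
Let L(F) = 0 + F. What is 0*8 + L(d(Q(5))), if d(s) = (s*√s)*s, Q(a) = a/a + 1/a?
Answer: 36*√30/125 ≈ 1.5774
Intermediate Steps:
Q(a) = 1 + 1/a
d(s) = s^(5/2) (d(s) = s^(3/2)*s = s^(5/2))
L(F) = F
0*8 + L(d(Q(5))) = 0*8 + ((1 + 5)/5)^(5/2) = 0 + ((⅕)*6)^(5/2) = 0 + (6/5)^(5/2) = 0 + 36*√30/125 = 36*√30/125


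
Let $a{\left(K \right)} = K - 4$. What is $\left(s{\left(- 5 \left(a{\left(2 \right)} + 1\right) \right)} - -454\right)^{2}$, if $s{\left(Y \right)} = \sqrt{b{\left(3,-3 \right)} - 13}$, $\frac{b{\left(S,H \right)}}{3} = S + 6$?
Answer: $\left(454 + \sqrt{14}\right)^{2} \approx 2.0953 \cdot 10^{5}$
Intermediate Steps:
$b{\left(S,H \right)} = 18 + 3 S$ ($b{\left(S,H \right)} = 3 \left(S + 6\right) = 3 \left(6 + S\right) = 18 + 3 S$)
$a{\left(K \right)} = -4 + K$
$s{\left(Y \right)} = \sqrt{14}$ ($s{\left(Y \right)} = \sqrt{\left(18 + 3 \cdot 3\right) - 13} = \sqrt{\left(18 + 9\right) - 13} = \sqrt{27 - 13} = \sqrt{14}$)
$\left(s{\left(- 5 \left(a{\left(2 \right)} + 1\right) \right)} - -454\right)^{2} = \left(\sqrt{14} - -454\right)^{2} = \left(\sqrt{14} + \left(-126 + 580\right)\right)^{2} = \left(\sqrt{14} + 454\right)^{2} = \left(454 + \sqrt{14}\right)^{2}$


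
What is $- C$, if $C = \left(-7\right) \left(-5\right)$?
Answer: $-35$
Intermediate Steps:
$C = 35$
$- C = \left(-1\right) 35 = -35$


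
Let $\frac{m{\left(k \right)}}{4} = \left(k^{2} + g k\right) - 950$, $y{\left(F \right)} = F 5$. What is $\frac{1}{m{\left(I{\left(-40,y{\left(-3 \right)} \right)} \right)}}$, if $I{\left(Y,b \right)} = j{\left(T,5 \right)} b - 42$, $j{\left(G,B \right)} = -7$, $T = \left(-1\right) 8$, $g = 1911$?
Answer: $\frac{1}{493648} \approx 2.0257 \cdot 10^{-6}$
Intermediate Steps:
$T = -8$
$y{\left(F \right)} = 5 F$
$I{\left(Y,b \right)} = -42 - 7 b$ ($I{\left(Y,b \right)} = - 7 b - 42 = -42 - 7 b$)
$m{\left(k \right)} = -3800 + 4 k^{2} + 7644 k$ ($m{\left(k \right)} = 4 \left(\left(k^{2} + 1911 k\right) - 950\right) = 4 \left(-950 + k^{2} + 1911 k\right) = -3800 + 4 k^{2} + 7644 k$)
$\frac{1}{m{\left(I{\left(-40,y{\left(-3 \right)} \right)} \right)}} = \frac{1}{-3800 + 4 \left(-42 - 7 \cdot 5 \left(-3\right)\right)^{2} + 7644 \left(-42 - 7 \cdot 5 \left(-3\right)\right)} = \frac{1}{-3800 + 4 \left(-42 - -105\right)^{2} + 7644 \left(-42 - -105\right)} = \frac{1}{-3800 + 4 \left(-42 + 105\right)^{2} + 7644 \left(-42 + 105\right)} = \frac{1}{-3800 + 4 \cdot 63^{2} + 7644 \cdot 63} = \frac{1}{-3800 + 4 \cdot 3969 + 481572} = \frac{1}{-3800 + 15876 + 481572} = \frac{1}{493648}$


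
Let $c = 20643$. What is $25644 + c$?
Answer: $46287$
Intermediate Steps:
$25644 + c = 25644 + 20643 = 46287$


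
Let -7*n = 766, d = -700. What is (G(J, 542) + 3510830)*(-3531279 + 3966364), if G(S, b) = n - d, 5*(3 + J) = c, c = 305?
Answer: 1527766419320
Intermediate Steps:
n = -766/7 (n = -⅐*766 = -766/7 ≈ -109.43)
J = 58 (J = -3 + (⅕)*305 = -3 + 61 = 58)
G(S, b) = 4134/7 (G(S, b) = -766/7 - 1*(-700) = -766/7 + 700 = 4134/7)
(G(J, 542) + 3510830)*(-3531279 + 3966364) = (4134/7 + 3510830)*(-3531279 + 3966364) = (24579944/7)*435085 = 1527766419320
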